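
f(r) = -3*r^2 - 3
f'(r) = -6*r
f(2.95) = -29.11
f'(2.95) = -17.70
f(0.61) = -4.12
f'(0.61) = -3.66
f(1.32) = -8.23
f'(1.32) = -7.92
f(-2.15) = -16.87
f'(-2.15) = 12.90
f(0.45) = -3.61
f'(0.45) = -2.70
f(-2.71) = -25.03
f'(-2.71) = 16.26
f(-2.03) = -15.36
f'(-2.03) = 12.18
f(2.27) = -18.46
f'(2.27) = -13.62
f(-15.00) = -678.00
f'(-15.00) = 90.00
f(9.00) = -246.00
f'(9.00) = -54.00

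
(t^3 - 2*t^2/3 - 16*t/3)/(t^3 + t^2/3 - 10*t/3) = (3*t - 8)/(3*t - 5)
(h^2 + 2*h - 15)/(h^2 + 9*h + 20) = (h - 3)/(h + 4)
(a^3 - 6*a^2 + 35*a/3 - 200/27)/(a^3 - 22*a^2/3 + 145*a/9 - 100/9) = (a - 8/3)/(a - 4)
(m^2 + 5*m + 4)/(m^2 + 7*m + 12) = (m + 1)/(m + 3)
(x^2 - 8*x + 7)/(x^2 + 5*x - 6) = (x - 7)/(x + 6)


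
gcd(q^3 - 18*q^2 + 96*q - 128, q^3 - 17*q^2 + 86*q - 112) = q^2 - 10*q + 16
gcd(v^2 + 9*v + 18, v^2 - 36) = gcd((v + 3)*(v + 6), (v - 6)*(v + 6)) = v + 6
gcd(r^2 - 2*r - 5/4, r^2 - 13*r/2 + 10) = r - 5/2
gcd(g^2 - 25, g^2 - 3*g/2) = 1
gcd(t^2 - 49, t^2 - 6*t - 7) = t - 7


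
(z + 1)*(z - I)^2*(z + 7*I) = z^4 + z^3 + 5*I*z^3 + 13*z^2 + 5*I*z^2 + 13*z - 7*I*z - 7*I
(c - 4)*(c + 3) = c^2 - c - 12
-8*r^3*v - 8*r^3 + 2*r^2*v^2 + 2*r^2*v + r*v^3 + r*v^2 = (-2*r + v)*(4*r + v)*(r*v + r)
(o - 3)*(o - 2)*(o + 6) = o^3 + o^2 - 24*o + 36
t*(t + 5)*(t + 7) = t^3 + 12*t^2 + 35*t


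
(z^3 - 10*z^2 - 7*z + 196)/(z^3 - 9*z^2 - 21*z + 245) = (z + 4)/(z + 5)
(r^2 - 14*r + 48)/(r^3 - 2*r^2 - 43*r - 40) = (r - 6)/(r^2 + 6*r + 5)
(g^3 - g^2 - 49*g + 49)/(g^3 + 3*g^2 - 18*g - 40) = (g^3 - g^2 - 49*g + 49)/(g^3 + 3*g^2 - 18*g - 40)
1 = 1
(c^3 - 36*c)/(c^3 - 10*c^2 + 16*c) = (c^2 - 36)/(c^2 - 10*c + 16)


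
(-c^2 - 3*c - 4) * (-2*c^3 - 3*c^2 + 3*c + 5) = 2*c^5 + 9*c^4 + 14*c^3 - 2*c^2 - 27*c - 20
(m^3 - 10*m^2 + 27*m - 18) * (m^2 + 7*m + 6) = m^5 - 3*m^4 - 37*m^3 + 111*m^2 + 36*m - 108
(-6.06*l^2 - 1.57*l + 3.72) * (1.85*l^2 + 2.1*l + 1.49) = -11.211*l^4 - 15.6305*l^3 - 5.4444*l^2 + 5.4727*l + 5.5428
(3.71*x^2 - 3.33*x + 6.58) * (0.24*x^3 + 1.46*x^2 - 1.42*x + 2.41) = 0.8904*x^5 + 4.6174*x^4 - 8.5508*x^3 + 23.2765*x^2 - 17.3689*x + 15.8578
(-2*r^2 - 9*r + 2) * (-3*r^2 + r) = 6*r^4 + 25*r^3 - 15*r^2 + 2*r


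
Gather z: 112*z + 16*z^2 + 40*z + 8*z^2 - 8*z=24*z^2 + 144*z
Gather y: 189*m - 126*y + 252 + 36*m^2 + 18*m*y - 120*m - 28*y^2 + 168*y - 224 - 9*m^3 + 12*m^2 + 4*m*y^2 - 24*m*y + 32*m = -9*m^3 + 48*m^2 + 101*m + y^2*(4*m - 28) + y*(42 - 6*m) + 28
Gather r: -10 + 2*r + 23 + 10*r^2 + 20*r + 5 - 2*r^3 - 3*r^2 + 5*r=-2*r^3 + 7*r^2 + 27*r + 18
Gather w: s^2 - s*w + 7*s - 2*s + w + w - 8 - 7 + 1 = s^2 + 5*s + w*(2 - s) - 14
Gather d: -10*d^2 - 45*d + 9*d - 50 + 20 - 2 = -10*d^2 - 36*d - 32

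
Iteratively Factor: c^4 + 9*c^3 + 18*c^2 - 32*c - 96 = (c - 2)*(c^3 + 11*c^2 + 40*c + 48) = (c - 2)*(c + 4)*(c^2 + 7*c + 12) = (c - 2)*(c + 3)*(c + 4)*(c + 4)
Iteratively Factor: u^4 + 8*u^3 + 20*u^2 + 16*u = (u)*(u^3 + 8*u^2 + 20*u + 16) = u*(u + 2)*(u^2 + 6*u + 8) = u*(u + 2)*(u + 4)*(u + 2)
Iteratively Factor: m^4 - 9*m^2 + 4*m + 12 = (m - 2)*(m^3 + 2*m^2 - 5*m - 6) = (m - 2)^2*(m^2 + 4*m + 3) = (m - 2)^2*(m + 3)*(m + 1)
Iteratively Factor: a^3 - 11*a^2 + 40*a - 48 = (a - 4)*(a^2 - 7*a + 12) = (a - 4)*(a - 3)*(a - 4)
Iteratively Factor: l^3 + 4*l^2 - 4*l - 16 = (l + 2)*(l^2 + 2*l - 8) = (l + 2)*(l + 4)*(l - 2)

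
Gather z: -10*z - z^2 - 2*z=-z^2 - 12*z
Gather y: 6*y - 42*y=-36*y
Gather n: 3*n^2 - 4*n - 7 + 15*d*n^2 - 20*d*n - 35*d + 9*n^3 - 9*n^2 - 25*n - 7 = -35*d + 9*n^3 + n^2*(15*d - 6) + n*(-20*d - 29) - 14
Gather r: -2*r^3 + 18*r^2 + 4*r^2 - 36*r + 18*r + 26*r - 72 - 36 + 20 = -2*r^3 + 22*r^2 + 8*r - 88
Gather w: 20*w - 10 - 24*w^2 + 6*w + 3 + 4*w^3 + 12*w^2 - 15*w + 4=4*w^3 - 12*w^2 + 11*w - 3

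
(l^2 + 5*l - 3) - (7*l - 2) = l^2 - 2*l - 1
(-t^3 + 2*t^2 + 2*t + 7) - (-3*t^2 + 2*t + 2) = -t^3 + 5*t^2 + 5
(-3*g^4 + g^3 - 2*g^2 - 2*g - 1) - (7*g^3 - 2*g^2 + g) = -3*g^4 - 6*g^3 - 3*g - 1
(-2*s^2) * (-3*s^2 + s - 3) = 6*s^4 - 2*s^3 + 6*s^2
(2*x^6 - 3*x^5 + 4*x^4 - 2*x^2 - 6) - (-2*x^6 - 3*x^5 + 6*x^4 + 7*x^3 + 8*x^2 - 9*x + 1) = 4*x^6 - 2*x^4 - 7*x^3 - 10*x^2 + 9*x - 7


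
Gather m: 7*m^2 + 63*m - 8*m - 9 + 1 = 7*m^2 + 55*m - 8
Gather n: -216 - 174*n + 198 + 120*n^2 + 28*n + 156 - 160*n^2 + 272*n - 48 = -40*n^2 + 126*n + 90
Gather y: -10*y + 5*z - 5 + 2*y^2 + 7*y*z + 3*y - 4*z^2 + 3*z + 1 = 2*y^2 + y*(7*z - 7) - 4*z^2 + 8*z - 4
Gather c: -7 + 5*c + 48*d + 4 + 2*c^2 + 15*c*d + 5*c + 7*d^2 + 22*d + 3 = 2*c^2 + c*(15*d + 10) + 7*d^2 + 70*d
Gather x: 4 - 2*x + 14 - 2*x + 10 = 28 - 4*x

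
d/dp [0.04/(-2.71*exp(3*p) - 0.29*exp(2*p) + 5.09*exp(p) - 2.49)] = (0.3252*exp(2*p) + 0.0232*exp(p) - 0.2036)*exp(p)/(2.71*exp(3*p) + 0.29*exp(2*p) - 5.09*exp(p) + 2.49)^2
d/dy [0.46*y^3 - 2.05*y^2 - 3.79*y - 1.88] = 1.38*y^2 - 4.1*y - 3.79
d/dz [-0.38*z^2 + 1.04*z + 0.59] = 1.04 - 0.76*z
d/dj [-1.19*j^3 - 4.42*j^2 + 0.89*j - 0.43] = -3.57*j^2 - 8.84*j + 0.89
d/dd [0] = 0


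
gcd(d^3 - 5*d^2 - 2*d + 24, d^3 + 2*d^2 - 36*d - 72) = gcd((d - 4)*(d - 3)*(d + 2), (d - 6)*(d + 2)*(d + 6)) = d + 2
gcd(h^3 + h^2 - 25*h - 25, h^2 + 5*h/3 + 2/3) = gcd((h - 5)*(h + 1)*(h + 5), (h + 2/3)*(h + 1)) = h + 1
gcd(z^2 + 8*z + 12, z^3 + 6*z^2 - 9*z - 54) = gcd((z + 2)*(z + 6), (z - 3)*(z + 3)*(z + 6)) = z + 6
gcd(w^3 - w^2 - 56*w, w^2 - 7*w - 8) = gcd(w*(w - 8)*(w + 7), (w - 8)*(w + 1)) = w - 8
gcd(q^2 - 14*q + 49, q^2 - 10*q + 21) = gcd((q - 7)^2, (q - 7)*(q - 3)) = q - 7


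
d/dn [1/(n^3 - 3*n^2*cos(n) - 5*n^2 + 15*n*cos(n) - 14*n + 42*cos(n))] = (-3*n^2*sin(n) - 3*n^2 + 15*n*sin(n) + 6*n*cos(n) + 10*n + 42*sin(n) - 15*cos(n) + 14)/((n - 7)^2*(n + 2)^2*(n - 3*cos(n))^2)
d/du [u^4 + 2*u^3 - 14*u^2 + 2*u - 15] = 4*u^3 + 6*u^2 - 28*u + 2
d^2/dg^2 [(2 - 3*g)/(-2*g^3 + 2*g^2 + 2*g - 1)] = 4*(18*g^5 - 42*g^4 + 44*g^3 - 18*g^2 + 3*g - 3)/(8*g^9 - 24*g^8 + 52*g^6 - 24*g^5 - 36*g^4 + 22*g^3 + 6*g^2 - 6*g + 1)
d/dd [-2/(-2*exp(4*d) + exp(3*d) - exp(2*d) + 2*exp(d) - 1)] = (-16*exp(3*d) + 6*exp(2*d) - 4*exp(d) + 4)*exp(d)/(2*exp(4*d) - exp(3*d) + exp(2*d) - 2*exp(d) + 1)^2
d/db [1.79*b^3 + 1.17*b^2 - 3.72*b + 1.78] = 5.37*b^2 + 2.34*b - 3.72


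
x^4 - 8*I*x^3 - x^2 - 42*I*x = x*(x - 7*I)*(x - 3*I)*(x + 2*I)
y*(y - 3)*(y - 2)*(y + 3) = y^4 - 2*y^3 - 9*y^2 + 18*y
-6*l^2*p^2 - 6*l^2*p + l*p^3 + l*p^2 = p*(-6*l + p)*(l*p + l)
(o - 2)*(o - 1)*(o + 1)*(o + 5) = o^4 + 3*o^3 - 11*o^2 - 3*o + 10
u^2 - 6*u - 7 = (u - 7)*(u + 1)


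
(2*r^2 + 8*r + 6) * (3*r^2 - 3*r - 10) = 6*r^4 + 18*r^3 - 26*r^2 - 98*r - 60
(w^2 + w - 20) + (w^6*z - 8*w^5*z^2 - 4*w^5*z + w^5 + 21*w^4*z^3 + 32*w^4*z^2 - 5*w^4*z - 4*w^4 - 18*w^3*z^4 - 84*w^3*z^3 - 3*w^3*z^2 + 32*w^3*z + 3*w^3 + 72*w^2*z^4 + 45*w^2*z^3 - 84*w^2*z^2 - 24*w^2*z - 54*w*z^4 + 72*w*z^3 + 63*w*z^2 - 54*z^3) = w^6*z - 8*w^5*z^2 - 4*w^5*z + w^5 + 21*w^4*z^3 + 32*w^4*z^2 - 5*w^4*z - 4*w^4 - 18*w^3*z^4 - 84*w^3*z^3 - 3*w^3*z^2 + 32*w^3*z + 3*w^3 + 72*w^2*z^4 + 45*w^2*z^3 - 84*w^2*z^2 - 24*w^2*z + w^2 - 54*w*z^4 + 72*w*z^3 + 63*w*z^2 + w - 54*z^3 - 20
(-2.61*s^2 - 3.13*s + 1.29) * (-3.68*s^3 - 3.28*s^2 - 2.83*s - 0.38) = 9.6048*s^5 + 20.0792*s^4 + 12.9055*s^3 + 5.6185*s^2 - 2.4613*s - 0.4902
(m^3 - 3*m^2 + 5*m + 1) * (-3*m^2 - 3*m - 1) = -3*m^5 + 6*m^4 - 7*m^3 - 15*m^2 - 8*m - 1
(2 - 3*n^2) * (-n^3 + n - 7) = 3*n^5 - 5*n^3 + 21*n^2 + 2*n - 14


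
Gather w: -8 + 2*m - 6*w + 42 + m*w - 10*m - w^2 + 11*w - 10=-8*m - w^2 + w*(m + 5) + 24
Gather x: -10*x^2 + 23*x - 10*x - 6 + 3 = -10*x^2 + 13*x - 3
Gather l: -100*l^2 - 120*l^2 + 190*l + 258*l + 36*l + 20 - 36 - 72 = -220*l^2 + 484*l - 88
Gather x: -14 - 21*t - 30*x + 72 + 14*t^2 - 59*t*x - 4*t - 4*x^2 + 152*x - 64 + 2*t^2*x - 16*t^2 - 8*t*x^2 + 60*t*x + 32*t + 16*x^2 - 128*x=-2*t^2 + 7*t + x^2*(12 - 8*t) + x*(2*t^2 + t - 6) - 6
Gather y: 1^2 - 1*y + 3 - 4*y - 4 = -5*y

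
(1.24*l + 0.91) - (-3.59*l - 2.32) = 4.83*l + 3.23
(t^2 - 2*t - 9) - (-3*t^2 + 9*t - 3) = 4*t^2 - 11*t - 6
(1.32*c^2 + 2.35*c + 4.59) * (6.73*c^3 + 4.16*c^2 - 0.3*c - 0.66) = 8.8836*c^5 + 21.3067*c^4 + 40.2707*c^3 + 17.5182*c^2 - 2.928*c - 3.0294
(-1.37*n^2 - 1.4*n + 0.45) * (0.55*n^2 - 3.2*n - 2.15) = -0.7535*n^4 + 3.614*n^3 + 7.673*n^2 + 1.57*n - 0.9675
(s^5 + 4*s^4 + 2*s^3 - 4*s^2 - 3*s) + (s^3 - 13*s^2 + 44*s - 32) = s^5 + 4*s^4 + 3*s^3 - 17*s^2 + 41*s - 32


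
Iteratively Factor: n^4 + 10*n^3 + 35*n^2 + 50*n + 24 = (n + 1)*(n^3 + 9*n^2 + 26*n + 24) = (n + 1)*(n + 2)*(n^2 + 7*n + 12) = (n + 1)*(n + 2)*(n + 4)*(n + 3)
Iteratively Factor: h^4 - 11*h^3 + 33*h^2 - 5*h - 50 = (h + 1)*(h^3 - 12*h^2 + 45*h - 50) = (h - 5)*(h + 1)*(h^2 - 7*h + 10) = (h - 5)*(h - 2)*(h + 1)*(h - 5)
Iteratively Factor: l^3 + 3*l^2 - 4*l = (l)*(l^2 + 3*l - 4) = l*(l + 4)*(l - 1)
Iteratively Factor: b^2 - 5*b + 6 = (b - 3)*(b - 2)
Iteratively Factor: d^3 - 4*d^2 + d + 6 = (d + 1)*(d^2 - 5*d + 6) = (d - 2)*(d + 1)*(d - 3)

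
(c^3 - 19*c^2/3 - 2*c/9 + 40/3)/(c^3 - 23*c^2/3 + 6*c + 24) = (c - 5/3)/(c - 3)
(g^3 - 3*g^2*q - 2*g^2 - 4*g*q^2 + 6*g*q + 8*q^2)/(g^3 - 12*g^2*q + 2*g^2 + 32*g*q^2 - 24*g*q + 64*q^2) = (-g^2 - g*q + 2*g + 2*q)/(-g^2 + 8*g*q - 2*g + 16*q)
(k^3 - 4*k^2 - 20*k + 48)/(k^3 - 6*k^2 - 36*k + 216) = (k^2 + 2*k - 8)/(k^2 - 36)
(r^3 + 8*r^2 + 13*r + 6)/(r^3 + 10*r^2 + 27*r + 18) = (r + 1)/(r + 3)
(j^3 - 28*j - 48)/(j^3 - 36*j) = (j^2 + 6*j + 8)/(j*(j + 6))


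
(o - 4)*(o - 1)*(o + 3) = o^3 - 2*o^2 - 11*o + 12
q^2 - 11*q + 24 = (q - 8)*(q - 3)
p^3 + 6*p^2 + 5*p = p*(p + 1)*(p + 5)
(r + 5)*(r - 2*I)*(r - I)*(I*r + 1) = I*r^4 + 4*r^3 + 5*I*r^3 + 20*r^2 - 5*I*r^2 - 2*r - 25*I*r - 10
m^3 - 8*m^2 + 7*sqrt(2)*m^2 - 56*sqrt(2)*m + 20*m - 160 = (m - 8)*(m + 2*sqrt(2))*(m + 5*sqrt(2))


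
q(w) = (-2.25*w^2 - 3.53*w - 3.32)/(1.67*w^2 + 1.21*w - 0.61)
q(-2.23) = -1.33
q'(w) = (-4.5*w - 3.53)/(1.67*w^2 + 1.21*w - 0.61) + (-3.34*w - 1.21)*(-2.25*w^2 - 3.53*w - 3.32)/(1.67*w^2 + 1.21*w - 0.61)^2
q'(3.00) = 0.23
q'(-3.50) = -0.01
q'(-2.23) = -0.36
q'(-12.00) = 0.01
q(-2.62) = -1.24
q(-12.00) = -1.26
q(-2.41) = -1.28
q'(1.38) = 1.74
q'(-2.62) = -0.14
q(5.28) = -1.62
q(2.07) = -2.24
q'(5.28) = 0.06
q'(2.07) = 0.59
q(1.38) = -2.94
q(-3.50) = -1.19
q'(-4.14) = 0.01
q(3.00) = -1.89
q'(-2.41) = -0.23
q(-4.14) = -1.19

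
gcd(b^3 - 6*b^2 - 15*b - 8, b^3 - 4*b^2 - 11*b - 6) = b^2 + 2*b + 1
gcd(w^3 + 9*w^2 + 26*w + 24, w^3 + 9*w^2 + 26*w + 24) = w^3 + 9*w^2 + 26*w + 24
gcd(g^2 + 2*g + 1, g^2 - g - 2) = g + 1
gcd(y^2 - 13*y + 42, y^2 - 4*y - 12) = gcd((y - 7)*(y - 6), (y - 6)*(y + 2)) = y - 6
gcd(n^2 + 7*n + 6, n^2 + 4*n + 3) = n + 1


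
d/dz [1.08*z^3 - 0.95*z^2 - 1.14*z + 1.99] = 3.24*z^2 - 1.9*z - 1.14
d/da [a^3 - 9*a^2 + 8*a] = 3*a^2 - 18*a + 8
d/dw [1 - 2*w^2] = -4*w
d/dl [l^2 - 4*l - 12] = 2*l - 4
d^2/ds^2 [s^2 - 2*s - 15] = 2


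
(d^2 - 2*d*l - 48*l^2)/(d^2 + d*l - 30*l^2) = (d - 8*l)/(d - 5*l)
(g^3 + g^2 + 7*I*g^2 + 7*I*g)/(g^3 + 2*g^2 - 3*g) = (g^2 + g + 7*I*g + 7*I)/(g^2 + 2*g - 3)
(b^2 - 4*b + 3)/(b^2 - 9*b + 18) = (b - 1)/(b - 6)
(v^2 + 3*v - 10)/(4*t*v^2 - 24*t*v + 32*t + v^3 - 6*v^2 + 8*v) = (v + 5)/(4*t*v - 16*t + v^2 - 4*v)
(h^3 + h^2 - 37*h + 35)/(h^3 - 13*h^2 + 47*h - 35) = (h + 7)/(h - 7)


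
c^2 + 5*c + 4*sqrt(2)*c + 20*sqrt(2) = (c + 5)*(c + 4*sqrt(2))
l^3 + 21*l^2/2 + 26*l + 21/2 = (l + 1/2)*(l + 3)*(l + 7)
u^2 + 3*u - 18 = (u - 3)*(u + 6)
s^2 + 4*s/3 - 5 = (s - 5/3)*(s + 3)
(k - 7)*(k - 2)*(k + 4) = k^3 - 5*k^2 - 22*k + 56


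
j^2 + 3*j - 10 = (j - 2)*(j + 5)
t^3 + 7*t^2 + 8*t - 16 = (t - 1)*(t + 4)^2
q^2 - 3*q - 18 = (q - 6)*(q + 3)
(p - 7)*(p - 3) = p^2 - 10*p + 21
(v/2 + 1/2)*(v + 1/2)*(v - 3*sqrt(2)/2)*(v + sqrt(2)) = v^4/2 - sqrt(2)*v^3/4 + 3*v^3/4 - 5*v^2/4 - 3*sqrt(2)*v^2/8 - 9*v/4 - sqrt(2)*v/8 - 3/4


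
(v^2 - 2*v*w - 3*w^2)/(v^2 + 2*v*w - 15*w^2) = (v + w)/(v + 5*w)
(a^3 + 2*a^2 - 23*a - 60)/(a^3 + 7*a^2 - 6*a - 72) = (a^2 - 2*a - 15)/(a^2 + 3*a - 18)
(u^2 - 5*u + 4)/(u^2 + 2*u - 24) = (u - 1)/(u + 6)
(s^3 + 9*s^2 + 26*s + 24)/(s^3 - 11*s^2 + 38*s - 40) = (s^3 + 9*s^2 + 26*s + 24)/(s^3 - 11*s^2 + 38*s - 40)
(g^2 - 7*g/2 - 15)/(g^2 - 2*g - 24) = (g + 5/2)/(g + 4)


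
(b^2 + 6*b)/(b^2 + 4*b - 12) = b/(b - 2)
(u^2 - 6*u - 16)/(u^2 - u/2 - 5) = 2*(u - 8)/(2*u - 5)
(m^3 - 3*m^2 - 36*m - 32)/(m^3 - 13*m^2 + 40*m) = (m^2 + 5*m + 4)/(m*(m - 5))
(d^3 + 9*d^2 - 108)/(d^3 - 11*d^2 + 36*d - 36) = (d^2 + 12*d + 36)/(d^2 - 8*d + 12)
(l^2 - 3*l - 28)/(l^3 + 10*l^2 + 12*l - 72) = (l^2 - 3*l - 28)/(l^3 + 10*l^2 + 12*l - 72)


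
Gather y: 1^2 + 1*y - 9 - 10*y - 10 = -9*y - 18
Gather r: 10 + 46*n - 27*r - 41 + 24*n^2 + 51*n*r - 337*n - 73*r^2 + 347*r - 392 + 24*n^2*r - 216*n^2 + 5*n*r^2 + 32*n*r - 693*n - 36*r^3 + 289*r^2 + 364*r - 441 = -192*n^2 - 984*n - 36*r^3 + r^2*(5*n + 216) + r*(24*n^2 + 83*n + 684) - 864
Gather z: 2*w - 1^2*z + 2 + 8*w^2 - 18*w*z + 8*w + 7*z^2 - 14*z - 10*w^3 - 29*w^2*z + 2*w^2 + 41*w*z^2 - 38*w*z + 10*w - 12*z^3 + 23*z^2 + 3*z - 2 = -10*w^3 + 10*w^2 + 20*w - 12*z^3 + z^2*(41*w + 30) + z*(-29*w^2 - 56*w - 12)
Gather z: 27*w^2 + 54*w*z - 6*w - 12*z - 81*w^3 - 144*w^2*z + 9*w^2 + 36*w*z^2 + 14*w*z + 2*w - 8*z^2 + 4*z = -81*w^3 + 36*w^2 - 4*w + z^2*(36*w - 8) + z*(-144*w^2 + 68*w - 8)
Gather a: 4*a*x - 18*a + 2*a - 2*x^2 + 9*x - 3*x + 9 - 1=a*(4*x - 16) - 2*x^2 + 6*x + 8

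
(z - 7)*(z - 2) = z^2 - 9*z + 14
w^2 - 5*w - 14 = (w - 7)*(w + 2)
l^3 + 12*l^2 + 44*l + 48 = (l + 2)*(l + 4)*(l + 6)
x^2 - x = x*(x - 1)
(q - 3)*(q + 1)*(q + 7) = q^3 + 5*q^2 - 17*q - 21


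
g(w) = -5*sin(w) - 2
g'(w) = -5*cos(w)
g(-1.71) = 2.95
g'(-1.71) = 0.69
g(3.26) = -1.41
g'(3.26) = 4.96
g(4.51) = 2.90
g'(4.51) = 1.01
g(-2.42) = 1.30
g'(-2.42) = 3.75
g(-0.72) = 1.30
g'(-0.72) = -3.76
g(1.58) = -7.00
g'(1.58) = 0.05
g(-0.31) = -0.47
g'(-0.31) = -4.76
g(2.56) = -4.75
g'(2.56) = 4.18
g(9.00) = -4.06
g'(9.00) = 4.56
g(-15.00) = 1.25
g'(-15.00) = 3.80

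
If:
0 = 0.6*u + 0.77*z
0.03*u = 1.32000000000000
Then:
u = 44.00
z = -34.29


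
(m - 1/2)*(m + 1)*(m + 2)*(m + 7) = m^4 + 19*m^3/2 + 18*m^2 + 5*m/2 - 7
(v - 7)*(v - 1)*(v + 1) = v^3 - 7*v^2 - v + 7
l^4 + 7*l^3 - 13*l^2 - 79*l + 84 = (l - 3)*(l - 1)*(l + 4)*(l + 7)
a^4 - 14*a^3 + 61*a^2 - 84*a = a*(a - 7)*(a - 4)*(a - 3)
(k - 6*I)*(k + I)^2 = k^3 - 4*I*k^2 + 11*k + 6*I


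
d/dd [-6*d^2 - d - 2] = -12*d - 1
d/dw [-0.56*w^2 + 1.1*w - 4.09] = 1.1 - 1.12*w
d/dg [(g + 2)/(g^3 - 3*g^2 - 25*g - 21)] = (g^3 - 3*g^2 - 25*g + (g + 2)*(-3*g^2 + 6*g + 25) - 21)/(-g^3 + 3*g^2 + 25*g + 21)^2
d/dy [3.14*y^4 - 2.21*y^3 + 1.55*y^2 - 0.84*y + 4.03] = 12.56*y^3 - 6.63*y^2 + 3.1*y - 0.84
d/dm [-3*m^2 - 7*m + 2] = -6*m - 7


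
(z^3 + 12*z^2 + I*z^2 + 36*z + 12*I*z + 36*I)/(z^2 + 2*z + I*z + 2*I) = (z^2 + 12*z + 36)/(z + 2)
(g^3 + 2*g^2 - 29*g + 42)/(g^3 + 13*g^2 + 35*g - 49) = (g^2 - 5*g + 6)/(g^2 + 6*g - 7)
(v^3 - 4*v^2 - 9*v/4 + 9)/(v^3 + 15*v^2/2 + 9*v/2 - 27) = (v^2 - 5*v/2 - 6)/(v^2 + 9*v + 18)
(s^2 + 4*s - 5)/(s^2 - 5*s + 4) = (s + 5)/(s - 4)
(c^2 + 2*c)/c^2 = (c + 2)/c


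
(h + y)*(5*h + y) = 5*h^2 + 6*h*y + y^2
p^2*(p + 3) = p^3 + 3*p^2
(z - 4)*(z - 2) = z^2 - 6*z + 8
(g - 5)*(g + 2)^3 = g^4 + g^3 - 18*g^2 - 52*g - 40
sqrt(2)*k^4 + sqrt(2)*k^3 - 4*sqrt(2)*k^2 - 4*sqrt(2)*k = k*(k - 2)*(k + 2)*(sqrt(2)*k + sqrt(2))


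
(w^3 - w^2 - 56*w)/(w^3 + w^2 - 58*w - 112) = w/(w + 2)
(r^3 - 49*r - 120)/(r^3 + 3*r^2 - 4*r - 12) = (r^2 - 3*r - 40)/(r^2 - 4)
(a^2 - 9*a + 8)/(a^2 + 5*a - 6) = (a - 8)/(a + 6)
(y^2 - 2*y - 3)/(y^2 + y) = (y - 3)/y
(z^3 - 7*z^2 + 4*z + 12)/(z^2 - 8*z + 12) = z + 1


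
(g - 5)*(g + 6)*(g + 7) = g^3 + 8*g^2 - 23*g - 210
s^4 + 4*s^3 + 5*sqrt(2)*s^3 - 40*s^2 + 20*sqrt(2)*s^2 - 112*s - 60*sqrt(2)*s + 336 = (s - 2)*(s + 6)*(s - 2*sqrt(2))*(s + 7*sqrt(2))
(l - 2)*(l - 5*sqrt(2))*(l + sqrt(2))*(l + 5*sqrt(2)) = l^4 - 2*l^3 + sqrt(2)*l^3 - 50*l^2 - 2*sqrt(2)*l^2 - 50*sqrt(2)*l + 100*l + 100*sqrt(2)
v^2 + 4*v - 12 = (v - 2)*(v + 6)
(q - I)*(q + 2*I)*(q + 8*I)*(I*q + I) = I*q^4 - 9*q^3 + I*q^3 - 9*q^2 - 6*I*q^2 - 16*q - 6*I*q - 16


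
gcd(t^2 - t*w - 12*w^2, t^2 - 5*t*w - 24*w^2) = t + 3*w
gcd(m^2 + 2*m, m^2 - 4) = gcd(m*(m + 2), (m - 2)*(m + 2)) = m + 2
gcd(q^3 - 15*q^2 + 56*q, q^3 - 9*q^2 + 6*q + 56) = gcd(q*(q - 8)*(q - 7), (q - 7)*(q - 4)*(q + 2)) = q - 7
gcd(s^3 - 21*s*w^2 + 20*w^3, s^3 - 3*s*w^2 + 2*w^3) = s - w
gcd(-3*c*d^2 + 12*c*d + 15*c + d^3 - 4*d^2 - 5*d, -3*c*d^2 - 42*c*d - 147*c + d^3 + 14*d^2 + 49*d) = 3*c - d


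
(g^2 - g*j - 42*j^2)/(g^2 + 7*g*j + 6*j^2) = (g - 7*j)/(g + j)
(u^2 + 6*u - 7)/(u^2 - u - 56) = (u - 1)/(u - 8)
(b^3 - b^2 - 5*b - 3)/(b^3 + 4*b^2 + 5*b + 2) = (b - 3)/(b + 2)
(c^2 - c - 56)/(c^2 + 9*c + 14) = (c - 8)/(c + 2)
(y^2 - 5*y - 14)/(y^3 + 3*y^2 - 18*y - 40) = (y - 7)/(y^2 + y - 20)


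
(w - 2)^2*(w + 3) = w^3 - w^2 - 8*w + 12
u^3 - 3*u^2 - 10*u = u*(u - 5)*(u + 2)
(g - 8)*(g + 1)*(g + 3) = g^3 - 4*g^2 - 29*g - 24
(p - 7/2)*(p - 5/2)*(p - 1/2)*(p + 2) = p^4 - 9*p^3/2 - 5*p^2/4 + 153*p/8 - 35/4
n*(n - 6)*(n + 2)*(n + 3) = n^4 - n^3 - 24*n^2 - 36*n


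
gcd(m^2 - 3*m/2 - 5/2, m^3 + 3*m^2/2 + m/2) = m + 1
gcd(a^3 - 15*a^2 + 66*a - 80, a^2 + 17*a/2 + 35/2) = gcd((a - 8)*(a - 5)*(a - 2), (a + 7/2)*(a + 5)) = 1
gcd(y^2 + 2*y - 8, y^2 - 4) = y - 2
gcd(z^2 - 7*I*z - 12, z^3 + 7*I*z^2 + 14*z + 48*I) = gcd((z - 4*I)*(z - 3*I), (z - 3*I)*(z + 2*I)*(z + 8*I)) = z - 3*I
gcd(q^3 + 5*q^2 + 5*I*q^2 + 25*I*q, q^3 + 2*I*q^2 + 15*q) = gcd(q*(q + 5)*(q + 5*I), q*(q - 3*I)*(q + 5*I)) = q^2 + 5*I*q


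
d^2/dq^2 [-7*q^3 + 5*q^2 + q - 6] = 10 - 42*q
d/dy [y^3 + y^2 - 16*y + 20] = 3*y^2 + 2*y - 16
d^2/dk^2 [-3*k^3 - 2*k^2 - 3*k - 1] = -18*k - 4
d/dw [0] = 0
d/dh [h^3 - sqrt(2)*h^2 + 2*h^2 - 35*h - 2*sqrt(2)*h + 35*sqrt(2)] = 3*h^2 - 2*sqrt(2)*h + 4*h - 35 - 2*sqrt(2)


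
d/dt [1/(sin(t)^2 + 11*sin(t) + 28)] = -(2*sin(t) + 11)*cos(t)/(sin(t)^2 + 11*sin(t) + 28)^2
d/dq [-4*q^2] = -8*q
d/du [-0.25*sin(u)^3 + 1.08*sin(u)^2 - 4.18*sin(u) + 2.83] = (-0.75*sin(u)^2 + 2.16*sin(u) - 4.18)*cos(u)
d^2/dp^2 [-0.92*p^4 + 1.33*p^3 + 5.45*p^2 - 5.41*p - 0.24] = -11.04*p^2 + 7.98*p + 10.9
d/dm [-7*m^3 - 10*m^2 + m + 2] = -21*m^2 - 20*m + 1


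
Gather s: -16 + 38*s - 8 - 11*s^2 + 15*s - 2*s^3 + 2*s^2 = -2*s^3 - 9*s^2 + 53*s - 24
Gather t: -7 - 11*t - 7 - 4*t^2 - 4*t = -4*t^2 - 15*t - 14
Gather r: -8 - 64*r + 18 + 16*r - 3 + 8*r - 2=5 - 40*r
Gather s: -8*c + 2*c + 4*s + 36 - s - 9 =-6*c + 3*s + 27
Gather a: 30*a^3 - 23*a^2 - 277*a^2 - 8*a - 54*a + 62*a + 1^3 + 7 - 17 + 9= 30*a^3 - 300*a^2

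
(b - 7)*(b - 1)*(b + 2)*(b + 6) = b^4 - 45*b^2 - 40*b + 84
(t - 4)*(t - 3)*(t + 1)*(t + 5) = t^4 - t^3 - 25*t^2 + 37*t + 60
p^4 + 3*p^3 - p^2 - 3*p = p*(p - 1)*(p + 1)*(p + 3)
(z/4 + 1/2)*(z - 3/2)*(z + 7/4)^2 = z^4/4 + z^3 + 29*z^2/64 - 287*z/128 - 147/64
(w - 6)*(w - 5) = w^2 - 11*w + 30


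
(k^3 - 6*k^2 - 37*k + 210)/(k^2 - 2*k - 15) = (k^2 - k - 42)/(k + 3)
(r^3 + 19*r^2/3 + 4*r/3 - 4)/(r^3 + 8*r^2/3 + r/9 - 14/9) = 3*(r + 6)/(3*r + 7)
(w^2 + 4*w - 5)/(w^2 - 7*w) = (w^2 + 4*w - 5)/(w*(w - 7))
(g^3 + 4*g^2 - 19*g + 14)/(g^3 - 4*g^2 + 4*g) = (g^2 + 6*g - 7)/(g*(g - 2))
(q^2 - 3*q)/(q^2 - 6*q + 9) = q/(q - 3)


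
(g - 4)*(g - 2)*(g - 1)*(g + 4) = g^4 - 3*g^3 - 14*g^2 + 48*g - 32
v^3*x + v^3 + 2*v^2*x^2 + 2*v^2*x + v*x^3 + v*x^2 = (v + x)^2*(v*x + v)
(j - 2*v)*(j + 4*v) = j^2 + 2*j*v - 8*v^2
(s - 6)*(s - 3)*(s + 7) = s^3 - 2*s^2 - 45*s + 126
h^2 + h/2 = h*(h + 1/2)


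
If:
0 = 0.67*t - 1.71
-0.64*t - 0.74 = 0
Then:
No Solution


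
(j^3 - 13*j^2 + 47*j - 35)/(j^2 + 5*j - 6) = (j^2 - 12*j + 35)/(j + 6)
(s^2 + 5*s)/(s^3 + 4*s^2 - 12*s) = (s + 5)/(s^2 + 4*s - 12)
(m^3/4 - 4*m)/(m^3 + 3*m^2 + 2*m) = (m^2 - 16)/(4*(m^2 + 3*m + 2))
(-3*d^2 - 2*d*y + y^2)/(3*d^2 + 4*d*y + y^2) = (-3*d + y)/(3*d + y)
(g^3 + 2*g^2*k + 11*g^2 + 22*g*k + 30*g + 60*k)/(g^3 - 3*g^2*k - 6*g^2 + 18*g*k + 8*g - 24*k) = (g^3 + 2*g^2*k + 11*g^2 + 22*g*k + 30*g + 60*k)/(g^3 - 3*g^2*k - 6*g^2 + 18*g*k + 8*g - 24*k)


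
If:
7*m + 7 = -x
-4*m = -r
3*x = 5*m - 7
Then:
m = -7/13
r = -28/13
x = -42/13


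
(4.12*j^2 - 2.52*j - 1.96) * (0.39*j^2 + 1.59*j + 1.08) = 1.6068*j^4 + 5.568*j^3 - 0.3216*j^2 - 5.838*j - 2.1168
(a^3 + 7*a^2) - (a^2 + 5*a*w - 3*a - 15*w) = a^3 + 6*a^2 - 5*a*w + 3*a + 15*w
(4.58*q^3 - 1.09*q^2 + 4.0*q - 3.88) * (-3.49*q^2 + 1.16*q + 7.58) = -15.9842*q^5 + 9.1169*q^4 + 19.492*q^3 + 9.919*q^2 + 25.8192*q - 29.4104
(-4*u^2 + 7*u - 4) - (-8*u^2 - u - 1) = 4*u^2 + 8*u - 3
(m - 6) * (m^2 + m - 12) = m^3 - 5*m^2 - 18*m + 72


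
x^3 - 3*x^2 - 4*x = x*(x - 4)*(x + 1)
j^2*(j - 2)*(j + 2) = j^4 - 4*j^2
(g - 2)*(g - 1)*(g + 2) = g^3 - g^2 - 4*g + 4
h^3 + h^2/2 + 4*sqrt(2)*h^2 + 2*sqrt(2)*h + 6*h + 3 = (h + 1/2)*(h + sqrt(2))*(h + 3*sqrt(2))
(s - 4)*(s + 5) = s^2 + s - 20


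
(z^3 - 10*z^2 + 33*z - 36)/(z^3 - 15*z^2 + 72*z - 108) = (z^2 - 7*z + 12)/(z^2 - 12*z + 36)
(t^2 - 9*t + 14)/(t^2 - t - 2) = (t - 7)/(t + 1)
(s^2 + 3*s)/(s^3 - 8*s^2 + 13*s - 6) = s*(s + 3)/(s^3 - 8*s^2 + 13*s - 6)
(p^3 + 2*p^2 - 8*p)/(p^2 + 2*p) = (p^2 + 2*p - 8)/(p + 2)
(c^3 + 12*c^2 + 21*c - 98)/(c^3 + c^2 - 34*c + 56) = (c + 7)/(c - 4)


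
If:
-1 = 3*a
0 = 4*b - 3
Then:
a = -1/3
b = 3/4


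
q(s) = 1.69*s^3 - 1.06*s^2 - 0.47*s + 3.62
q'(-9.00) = 429.28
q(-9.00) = -1310.02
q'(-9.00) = 429.28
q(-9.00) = -1310.02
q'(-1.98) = 23.60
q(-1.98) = -12.72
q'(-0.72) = 3.68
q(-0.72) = 2.78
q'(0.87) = 1.52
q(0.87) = 3.52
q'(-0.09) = -0.24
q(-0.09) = 3.65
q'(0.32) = -0.63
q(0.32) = 3.42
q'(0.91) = 1.80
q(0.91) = 3.59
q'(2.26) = 20.63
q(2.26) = 16.65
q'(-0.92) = 5.77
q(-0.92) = 1.84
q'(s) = 5.07*s^2 - 2.12*s - 0.47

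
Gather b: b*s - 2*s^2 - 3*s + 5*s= b*s - 2*s^2 + 2*s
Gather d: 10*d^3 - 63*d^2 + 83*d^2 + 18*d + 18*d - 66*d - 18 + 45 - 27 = 10*d^3 + 20*d^2 - 30*d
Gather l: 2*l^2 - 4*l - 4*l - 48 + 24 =2*l^2 - 8*l - 24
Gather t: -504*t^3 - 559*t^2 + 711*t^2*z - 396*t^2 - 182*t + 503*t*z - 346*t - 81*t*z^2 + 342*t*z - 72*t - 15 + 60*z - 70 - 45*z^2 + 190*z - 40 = -504*t^3 + t^2*(711*z - 955) + t*(-81*z^2 + 845*z - 600) - 45*z^2 + 250*z - 125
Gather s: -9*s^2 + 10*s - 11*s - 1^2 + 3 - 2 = -9*s^2 - s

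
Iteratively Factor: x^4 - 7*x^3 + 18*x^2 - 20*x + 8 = (x - 2)*(x^3 - 5*x^2 + 8*x - 4) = (x - 2)^2*(x^2 - 3*x + 2) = (x - 2)^2*(x - 1)*(x - 2)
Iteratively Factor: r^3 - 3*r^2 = (r - 3)*(r^2) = r*(r - 3)*(r)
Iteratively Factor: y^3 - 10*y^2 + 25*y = (y - 5)*(y^2 - 5*y) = (y - 5)^2*(y)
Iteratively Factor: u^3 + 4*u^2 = (u)*(u^2 + 4*u) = u*(u + 4)*(u)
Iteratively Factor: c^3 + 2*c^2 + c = (c + 1)*(c^2 + c) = (c + 1)^2*(c)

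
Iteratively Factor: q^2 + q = (q + 1)*(q)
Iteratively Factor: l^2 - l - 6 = (l - 3)*(l + 2)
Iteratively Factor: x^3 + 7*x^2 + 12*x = (x)*(x^2 + 7*x + 12) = x*(x + 3)*(x + 4)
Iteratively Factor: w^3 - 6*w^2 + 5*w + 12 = (w - 4)*(w^2 - 2*w - 3) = (w - 4)*(w - 3)*(w + 1)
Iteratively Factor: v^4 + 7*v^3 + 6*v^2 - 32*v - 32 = (v + 4)*(v^3 + 3*v^2 - 6*v - 8) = (v + 1)*(v + 4)*(v^2 + 2*v - 8) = (v - 2)*(v + 1)*(v + 4)*(v + 4)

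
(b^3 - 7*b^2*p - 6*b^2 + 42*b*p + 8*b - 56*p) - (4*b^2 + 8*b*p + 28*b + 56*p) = b^3 - 7*b^2*p - 10*b^2 + 34*b*p - 20*b - 112*p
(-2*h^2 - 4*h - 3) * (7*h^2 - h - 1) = -14*h^4 - 26*h^3 - 15*h^2 + 7*h + 3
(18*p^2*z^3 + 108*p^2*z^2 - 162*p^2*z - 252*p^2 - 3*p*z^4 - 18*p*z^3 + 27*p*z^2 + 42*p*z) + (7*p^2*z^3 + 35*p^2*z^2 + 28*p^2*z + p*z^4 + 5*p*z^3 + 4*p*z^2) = 25*p^2*z^3 + 143*p^2*z^2 - 134*p^2*z - 252*p^2 - 2*p*z^4 - 13*p*z^3 + 31*p*z^2 + 42*p*z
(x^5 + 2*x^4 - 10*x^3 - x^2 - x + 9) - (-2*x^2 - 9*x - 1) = x^5 + 2*x^4 - 10*x^3 + x^2 + 8*x + 10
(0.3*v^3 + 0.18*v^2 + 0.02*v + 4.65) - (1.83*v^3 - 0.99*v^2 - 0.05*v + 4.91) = -1.53*v^3 + 1.17*v^2 + 0.07*v - 0.26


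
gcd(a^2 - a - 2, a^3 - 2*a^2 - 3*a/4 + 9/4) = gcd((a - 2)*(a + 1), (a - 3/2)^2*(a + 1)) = a + 1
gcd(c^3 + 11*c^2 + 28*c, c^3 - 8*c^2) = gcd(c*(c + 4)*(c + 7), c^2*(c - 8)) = c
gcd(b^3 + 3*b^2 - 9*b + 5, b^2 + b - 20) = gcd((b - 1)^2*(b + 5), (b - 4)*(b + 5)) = b + 5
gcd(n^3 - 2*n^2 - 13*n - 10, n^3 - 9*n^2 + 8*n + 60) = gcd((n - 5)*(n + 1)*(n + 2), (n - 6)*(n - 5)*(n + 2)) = n^2 - 3*n - 10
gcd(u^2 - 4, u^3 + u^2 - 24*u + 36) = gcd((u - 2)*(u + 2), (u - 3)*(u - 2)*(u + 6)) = u - 2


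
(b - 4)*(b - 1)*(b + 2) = b^3 - 3*b^2 - 6*b + 8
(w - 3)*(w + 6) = w^2 + 3*w - 18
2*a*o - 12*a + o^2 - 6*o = (2*a + o)*(o - 6)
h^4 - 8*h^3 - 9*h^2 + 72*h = h*(h - 8)*(h - 3)*(h + 3)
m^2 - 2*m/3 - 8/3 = (m - 2)*(m + 4/3)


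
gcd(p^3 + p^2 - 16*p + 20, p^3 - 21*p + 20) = p + 5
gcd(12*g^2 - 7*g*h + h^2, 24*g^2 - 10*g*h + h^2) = 4*g - h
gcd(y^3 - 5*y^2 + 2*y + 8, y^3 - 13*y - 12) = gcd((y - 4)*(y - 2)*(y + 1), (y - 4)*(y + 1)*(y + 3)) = y^2 - 3*y - 4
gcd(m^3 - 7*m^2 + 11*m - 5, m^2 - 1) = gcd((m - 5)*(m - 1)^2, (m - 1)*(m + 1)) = m - 1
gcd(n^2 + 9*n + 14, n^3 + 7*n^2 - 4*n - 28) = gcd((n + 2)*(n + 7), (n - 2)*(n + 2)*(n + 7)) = n^2 + 9*n + 14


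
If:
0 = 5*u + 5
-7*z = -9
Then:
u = -1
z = 9/7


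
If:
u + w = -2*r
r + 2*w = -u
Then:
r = w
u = -3*w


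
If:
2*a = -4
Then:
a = -2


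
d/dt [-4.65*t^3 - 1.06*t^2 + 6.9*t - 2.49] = -13.95*t^2 - 2.12*t + 6.9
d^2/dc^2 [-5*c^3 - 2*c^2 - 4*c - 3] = -30*c - 4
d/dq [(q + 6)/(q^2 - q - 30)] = (q^2 - q - (q + 6)*(2*q - 1) - 30)/(-q^2 + q + 30)^2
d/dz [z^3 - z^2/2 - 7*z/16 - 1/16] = 3*z^2 - z - 7/16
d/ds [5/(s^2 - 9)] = -10*s/(s^2 - 9)^2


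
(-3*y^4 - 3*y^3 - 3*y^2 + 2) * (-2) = 6*y^4 + 6*y^3 + 6*y^2 - 4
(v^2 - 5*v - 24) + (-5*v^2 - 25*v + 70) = -4*v^2 - 30*v + 46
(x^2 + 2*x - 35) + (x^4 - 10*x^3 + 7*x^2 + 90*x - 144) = x^4 - 10*x^3 + 8*x^2 + 92*x - 179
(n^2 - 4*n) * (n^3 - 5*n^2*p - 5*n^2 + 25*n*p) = n^5 - 5*n^4*p - 9*n^4 + 45*n^3*p + 20*n^3 - 100*n^2*p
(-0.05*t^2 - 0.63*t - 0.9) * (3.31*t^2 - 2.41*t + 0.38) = -0.1655*t^4 - 1.9648*t^3 - 1.4797*t^2 + 1.9296*t - 0.342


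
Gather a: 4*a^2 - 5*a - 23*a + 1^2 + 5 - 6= 4*a^2 - 28*a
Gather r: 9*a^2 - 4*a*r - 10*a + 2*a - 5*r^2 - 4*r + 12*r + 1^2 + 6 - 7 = 9*a^2 - 8*a - 5*r^2 + r*(8 - 4*a)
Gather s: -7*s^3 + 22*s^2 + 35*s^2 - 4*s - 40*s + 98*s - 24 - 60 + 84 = -7*s^3 + 57*s^2 + 54*s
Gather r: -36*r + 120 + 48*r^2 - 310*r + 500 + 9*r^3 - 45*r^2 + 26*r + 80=9*r^3 + 3*r^2 - 320*r + 700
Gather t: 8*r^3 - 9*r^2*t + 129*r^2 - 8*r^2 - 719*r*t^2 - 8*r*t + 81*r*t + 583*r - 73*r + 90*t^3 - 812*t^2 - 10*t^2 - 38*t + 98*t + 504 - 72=8*r^3 + 121*r^2 + 510*r + 90*t^3 + t^2*(-719*r - 822) + t*(-9*r^2 + 73*r + 60) + 432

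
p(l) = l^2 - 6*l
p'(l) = 2*l - 6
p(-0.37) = 2.36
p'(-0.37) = -6.74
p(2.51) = -8.76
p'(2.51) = -0.98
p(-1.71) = 13.18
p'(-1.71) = -9.42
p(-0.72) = 4.84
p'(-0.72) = -7.44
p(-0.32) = 2.02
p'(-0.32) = -6.64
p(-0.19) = 1.18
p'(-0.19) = -6.38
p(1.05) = -5.20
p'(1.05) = -3.90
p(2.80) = -8.96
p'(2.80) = -0.40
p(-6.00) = 72.00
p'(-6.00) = -18.00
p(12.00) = 72.00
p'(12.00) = 18.00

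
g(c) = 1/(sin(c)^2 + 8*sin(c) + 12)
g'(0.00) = -0.06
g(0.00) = 0.08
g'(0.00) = -0.06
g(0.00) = 0.08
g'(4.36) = 0.07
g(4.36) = 0.19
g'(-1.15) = -0.08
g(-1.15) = 0.18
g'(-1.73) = 0.04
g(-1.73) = 0.20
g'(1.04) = -0.01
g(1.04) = 0.05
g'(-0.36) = -0.08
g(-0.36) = 0.11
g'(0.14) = -0.05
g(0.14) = 0.08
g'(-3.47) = 0.04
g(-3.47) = 0.07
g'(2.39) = 0.02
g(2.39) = 0.06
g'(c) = (-2*sin(c)*cos(c) - 8*cos(c))/(sin(c)^2 + 8*sin(c) + 12)^2 = -2*(sin(c) + 4)*cos(c)/(sin(c)^2 + 8*sin(c) + 12)^2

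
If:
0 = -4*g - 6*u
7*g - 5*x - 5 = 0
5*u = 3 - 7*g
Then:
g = 9/11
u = -6/11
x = 8/55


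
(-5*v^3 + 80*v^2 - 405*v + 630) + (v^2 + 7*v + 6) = -5*v^3 + 81*v^2 - 398*v + 636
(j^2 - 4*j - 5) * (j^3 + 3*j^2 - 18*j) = j^5 - j^4 - 35*j^3 + 57*j^2 + 90*j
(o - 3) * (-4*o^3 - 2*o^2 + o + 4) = -4*o^4 + 10*o^3 + 7*o^2 + o - 12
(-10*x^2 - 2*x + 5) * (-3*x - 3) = 30*x^3 + 36*x^2 - 9*x - 15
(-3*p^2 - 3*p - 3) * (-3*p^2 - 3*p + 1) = 9*p^4 + 18*p^3 + 15*p^2 + 6*p - 3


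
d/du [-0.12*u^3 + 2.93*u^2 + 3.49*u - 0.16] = -0.36*u^2 + 5.86*u + 3.49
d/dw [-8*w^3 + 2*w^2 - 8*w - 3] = -24*w^2 + 4*w - 8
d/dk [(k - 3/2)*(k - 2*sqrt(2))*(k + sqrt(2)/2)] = 3*k^2 - 3*sqrt(2)*k - 3*k - 2 + 9*sqrt(2)/4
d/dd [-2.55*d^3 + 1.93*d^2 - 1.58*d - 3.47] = -7.65*d^2 + 3.86*d - 1.58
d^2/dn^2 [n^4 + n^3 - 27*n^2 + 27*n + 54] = 12*n^2 + 6*n - 54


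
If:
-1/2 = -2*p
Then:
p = 1/4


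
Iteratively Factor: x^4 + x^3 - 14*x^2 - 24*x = (x - 4)*(x^3 + 5*x^2 + 6*x) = x*(x - 4)*(x^2 + 5*x + 6) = x*(x - 4)*(x + 3)*(x + 2)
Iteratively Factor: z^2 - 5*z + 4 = (z - 1)*(z - 4)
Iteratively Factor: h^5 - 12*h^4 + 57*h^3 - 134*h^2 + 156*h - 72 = (h - 3)*(h^4 - 9*h^3 + 30*h^2 - 44*h + 24) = (h - 3)^2*(h^3 - 6*h^2 + 12*h - 8) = (h - 3)^2*(h - 2)*(h^2 - 4*h + 4) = (h - 3)^2*(h - 2)^2*(h - 2)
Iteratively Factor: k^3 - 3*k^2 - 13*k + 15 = (k - 5)*(k^2 + 2*k - 3) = (k - 5)*(k - 1)*(k + 3)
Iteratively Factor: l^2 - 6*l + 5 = (l - 5)*(l - 1)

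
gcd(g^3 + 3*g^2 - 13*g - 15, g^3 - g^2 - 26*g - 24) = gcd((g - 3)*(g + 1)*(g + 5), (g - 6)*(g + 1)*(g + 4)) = g + 1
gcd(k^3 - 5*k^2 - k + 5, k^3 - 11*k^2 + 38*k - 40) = k - 5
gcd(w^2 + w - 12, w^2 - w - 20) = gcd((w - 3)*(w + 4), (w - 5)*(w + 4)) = w + 4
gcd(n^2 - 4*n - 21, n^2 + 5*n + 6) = n + 3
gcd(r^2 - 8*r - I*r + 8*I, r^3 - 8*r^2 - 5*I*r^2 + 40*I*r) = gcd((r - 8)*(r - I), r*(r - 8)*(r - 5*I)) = r - 8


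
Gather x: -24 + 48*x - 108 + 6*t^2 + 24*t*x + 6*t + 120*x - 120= 6*t^2 + 6*t + x*(24*t + 168) - 252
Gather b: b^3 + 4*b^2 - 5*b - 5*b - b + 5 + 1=b^3 + 4*b^2 - 11*b + 6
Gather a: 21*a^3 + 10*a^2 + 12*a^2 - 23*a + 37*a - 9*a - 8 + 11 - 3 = 21*a^3 + 22*a^2 + 5*a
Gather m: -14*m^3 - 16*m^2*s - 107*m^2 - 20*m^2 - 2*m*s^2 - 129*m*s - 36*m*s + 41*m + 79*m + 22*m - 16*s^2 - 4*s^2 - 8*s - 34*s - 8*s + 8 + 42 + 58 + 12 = -14*m^3 + m^2*(-16*s - 127) + m*(-2*s^2 - 165*s + 142) - 20*s^2 - 50*s + 120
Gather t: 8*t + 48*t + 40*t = 96*t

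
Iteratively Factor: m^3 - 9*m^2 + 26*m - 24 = (m - 4)*(m^2 - 5*m + 6) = (m - 4)*(m - 2)*(m - 3)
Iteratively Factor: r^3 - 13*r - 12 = (r + 3)*(r^2 - 3*r - 4) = (r + 1)*(r + 3)*(r - 4)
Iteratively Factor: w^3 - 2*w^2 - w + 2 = (w + 1)*(w^2 - 3*w + 2) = (w - 2)*(w + 1)*(w - 1)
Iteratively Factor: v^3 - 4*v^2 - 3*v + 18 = (v - 3)*(v^2 - v - 6) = (v - 3)*(v + 2)*(v - 3)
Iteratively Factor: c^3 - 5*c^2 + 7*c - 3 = (c - 1)*(c^2 - 4*c + 3) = (c - 3)*(c - 1)*(c - 1)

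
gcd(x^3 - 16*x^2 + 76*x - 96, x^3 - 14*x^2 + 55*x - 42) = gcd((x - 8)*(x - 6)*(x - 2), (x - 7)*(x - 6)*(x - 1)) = x - 6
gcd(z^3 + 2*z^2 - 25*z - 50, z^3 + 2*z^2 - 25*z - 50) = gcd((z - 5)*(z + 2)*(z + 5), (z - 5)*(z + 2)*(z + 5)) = z^3 + 2*z^2 - 25*z - 50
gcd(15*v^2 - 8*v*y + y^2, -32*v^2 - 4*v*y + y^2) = 1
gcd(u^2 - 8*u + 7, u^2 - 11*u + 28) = u - 7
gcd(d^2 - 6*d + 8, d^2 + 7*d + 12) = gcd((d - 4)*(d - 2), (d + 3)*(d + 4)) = 1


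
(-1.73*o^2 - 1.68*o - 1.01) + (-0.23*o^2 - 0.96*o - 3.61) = -1.96*o^2 - 2.64*o - 4.62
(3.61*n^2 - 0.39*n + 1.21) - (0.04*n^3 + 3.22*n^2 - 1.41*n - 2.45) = -0.04*n^3 + 0.39*n^2 + 1.02*n + 3.66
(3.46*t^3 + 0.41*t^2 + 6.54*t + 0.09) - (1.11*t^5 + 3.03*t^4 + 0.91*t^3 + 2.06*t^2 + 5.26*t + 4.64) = -1.11*t^5 - 3.03*t^4 + 2.55*t^3 - 1.65*t^2 + 1.28*t - 4.55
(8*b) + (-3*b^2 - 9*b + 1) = -3*b^2 - b + 1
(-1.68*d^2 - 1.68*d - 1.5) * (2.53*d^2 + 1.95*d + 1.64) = -4.2504*d^4 - 7.5264*d^3 - 9.8262*d^2 - 5.6802*d - 2.46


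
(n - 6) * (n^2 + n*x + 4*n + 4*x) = n^3 + n^2*x - 2*n^2 - 2*n*x - 24*n - 24*x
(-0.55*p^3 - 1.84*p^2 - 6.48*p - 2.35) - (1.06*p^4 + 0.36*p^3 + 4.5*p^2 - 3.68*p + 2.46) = -1.06*p^4 - 0.91*p^3 - 6.34*p^2 - 2.8*p - 4.81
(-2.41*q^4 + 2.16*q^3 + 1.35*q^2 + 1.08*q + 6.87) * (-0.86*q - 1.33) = 2.0726*q^5 + 1.3477*q^4 - 4.0338*q^3 - 2.7243*q^2 - 7.3446*q - 9.1371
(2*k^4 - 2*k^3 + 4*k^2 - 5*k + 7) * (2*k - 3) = 4*k^5 - 10*k^4 + 14*k^3 - 22*k^2 + 29*k - 21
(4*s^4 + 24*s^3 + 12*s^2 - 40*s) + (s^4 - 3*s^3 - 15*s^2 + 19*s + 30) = 5*s^4 + 21*s^3 - 3*s^2 - 21*s + 30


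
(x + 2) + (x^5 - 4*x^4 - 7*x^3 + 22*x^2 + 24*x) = x^5 - 4*x^4 - 7*x^3 + 22*x^2 + 25*x + 2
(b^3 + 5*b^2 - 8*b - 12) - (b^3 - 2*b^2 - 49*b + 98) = 7*b^2 + 41*b - 110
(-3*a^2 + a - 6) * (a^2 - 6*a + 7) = -3*a^4 + 19*a^3 - 33*a^2 + 43*a - 42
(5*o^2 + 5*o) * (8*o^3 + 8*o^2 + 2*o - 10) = 40*o^5 + 80*o^4 + 50*o^3 - 40*o^2 - 50*o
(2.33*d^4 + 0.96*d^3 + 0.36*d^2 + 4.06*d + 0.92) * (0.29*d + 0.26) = 0.6757*d^5 + 0.8842*d^4 + 0.354*d^3 + 1.271*d^2 + 1.3224*d + 0.2392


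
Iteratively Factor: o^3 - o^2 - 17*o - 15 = (o - 5)*(o^2 + 4*o + 3) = (o - 5)*(o + 1)*(o + 3)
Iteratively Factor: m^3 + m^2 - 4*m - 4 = (m - 2)*(m^2 + 3*m + 2) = (m - 2)*(m + 2)*(m + 1)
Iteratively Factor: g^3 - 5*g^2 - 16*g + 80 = (g + 4)*(g^2 - 9*g + 20) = (g - 5)*(g + 4)*(g - 4)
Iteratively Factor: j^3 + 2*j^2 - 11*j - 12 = (j + 1)*(j^2 + j - 12) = (j - 3)*(j + 1)*(j + 4)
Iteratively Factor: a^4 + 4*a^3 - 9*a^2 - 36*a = (a - 3)*(a^3 + 7*a^2 + 12*a) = (a - 3)*(a + 4)*(a^2 + 3*a) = (a - 3)*(a + 3)*(a + 4)*(a)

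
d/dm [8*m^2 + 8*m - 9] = 16*m + 8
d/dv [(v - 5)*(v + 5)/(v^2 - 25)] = 0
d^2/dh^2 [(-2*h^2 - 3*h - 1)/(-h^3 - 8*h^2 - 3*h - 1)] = 2*(2*h^6 + 9*h^5 + 60*h^4 + 185*h^3 + 135*h^2 - 3*h - 6)/(h^9 + 24*h^8 + 201*h^7 + 659*h^6 + 651*h^5 + 426*h^4 + 174*h^3 + 51*h^2 + 9*h + 1)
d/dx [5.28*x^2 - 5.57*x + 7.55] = 10.56*x - 5.57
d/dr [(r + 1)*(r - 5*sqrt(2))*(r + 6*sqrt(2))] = 3*r^2 + 2*r + 2*sqrt(2)*r - 60 + sqrt(2)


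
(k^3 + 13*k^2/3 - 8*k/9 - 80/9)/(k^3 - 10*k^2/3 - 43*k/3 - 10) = (3*k^2 + 8*k - 16)/(3*(k^2 - 5*k - 6))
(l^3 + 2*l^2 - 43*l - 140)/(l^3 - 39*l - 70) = (l + 4)/(l + 2)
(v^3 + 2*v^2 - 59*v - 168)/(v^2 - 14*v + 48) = (v^2 + 10*v + 21)/(v - 6)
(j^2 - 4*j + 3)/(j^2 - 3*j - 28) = (-j^2 + 4*j - 3)/(-j^2 + 3*j + 28)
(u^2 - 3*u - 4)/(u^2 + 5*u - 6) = (u^2 - 3*u - 4)/(u^2 + 5*u - 6)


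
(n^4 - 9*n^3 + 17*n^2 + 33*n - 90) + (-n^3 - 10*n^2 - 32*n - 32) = n^4 - 10*n^3 + 7*n^2 + n - 122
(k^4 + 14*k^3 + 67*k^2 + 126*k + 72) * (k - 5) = k^5 + 9*k^4 - 3*k^3 - 209*k^2 - 558*k - 360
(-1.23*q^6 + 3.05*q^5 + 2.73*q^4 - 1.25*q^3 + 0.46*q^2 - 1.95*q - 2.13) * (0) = 0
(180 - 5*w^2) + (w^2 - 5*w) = -4*w^2 - 5*w + 180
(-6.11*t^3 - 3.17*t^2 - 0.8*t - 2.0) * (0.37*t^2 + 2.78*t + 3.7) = -2.2607*t^5 - 18.1587*t^4 - 31.7156*t^3 - 14.693*t^2 - 8.52*t - 7.4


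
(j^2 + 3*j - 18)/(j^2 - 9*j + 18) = (j + 6)/(j - 6)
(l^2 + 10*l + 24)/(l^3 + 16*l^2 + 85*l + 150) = (l + 4)/(l^2 + 10*l + 25)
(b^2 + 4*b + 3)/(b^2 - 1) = (b + 3)/(b - 1)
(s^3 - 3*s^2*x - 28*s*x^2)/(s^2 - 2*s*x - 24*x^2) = s*(-s + 7*x)/(-s + 6*x)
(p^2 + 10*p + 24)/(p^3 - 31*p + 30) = (p + 4)/(p^2 - 6*p + 5)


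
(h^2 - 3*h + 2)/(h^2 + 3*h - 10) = (h - 1)/(h + 5)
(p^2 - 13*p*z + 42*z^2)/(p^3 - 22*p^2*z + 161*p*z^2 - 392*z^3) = (p - 6*z)/(p^2 - 15*p*z + 56*z^2)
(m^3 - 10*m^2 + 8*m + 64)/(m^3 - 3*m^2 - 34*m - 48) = (m - 4)/(m + 3)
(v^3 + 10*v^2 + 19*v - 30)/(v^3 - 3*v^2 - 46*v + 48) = (v + 5)/(v - 8)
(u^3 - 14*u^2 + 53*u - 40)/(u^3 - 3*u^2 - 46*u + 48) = (u - 5)/(u + 6)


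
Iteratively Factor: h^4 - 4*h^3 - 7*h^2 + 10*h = (h - 1)*(h^3 - 3*h^2 - 10*h) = (h - 5)*(h - 1)*(h^2 + 2*h) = (h - 5)*(h - 1)*(h + 2)*(h)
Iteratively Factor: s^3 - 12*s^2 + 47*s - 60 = (s - 5)*(s^2 - 7*s + 12) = (s - 5)*(s - 4)*(s - 3)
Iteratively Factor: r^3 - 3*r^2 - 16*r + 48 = (r - 4)*(r^2 + r - 12) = (r - 4)*(r - 3)*(r + 4)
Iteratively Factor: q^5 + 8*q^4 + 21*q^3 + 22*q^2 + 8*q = (q + 1)*(q^4 + 7*q^3 + 14*q^2 + 8*q) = (q + 1)^2*(q^3 + 6*q^2 + 8*q) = (q + 1)^2*(q + 4)*(q^2 + 2*q) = (q + 1)^2*(q + 2)*(q + 4)*(q)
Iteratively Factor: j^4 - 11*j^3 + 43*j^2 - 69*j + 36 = (j - 3)*(j^3 - 8*j^2 + 19*j - 12) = (j - 3)*(j - 1)*(j^2 - 7*j + 12) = (j - 3)^2*(j - 1)*(j - 4)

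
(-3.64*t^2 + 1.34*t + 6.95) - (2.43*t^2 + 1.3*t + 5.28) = -6.07*t^2 + 0.04*t + 1.67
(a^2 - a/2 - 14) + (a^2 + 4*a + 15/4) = 2*a^2 + 7*a/2 - 41/4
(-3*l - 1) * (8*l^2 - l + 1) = -24*l^3 - 5*l^2 - 2*l - 1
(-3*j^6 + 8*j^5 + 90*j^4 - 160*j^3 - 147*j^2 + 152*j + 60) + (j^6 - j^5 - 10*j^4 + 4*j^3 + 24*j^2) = -2*j^6 + 7*j^5 + 80*j^4 - 156*j^3 - 123*j^2 + 152*j + 60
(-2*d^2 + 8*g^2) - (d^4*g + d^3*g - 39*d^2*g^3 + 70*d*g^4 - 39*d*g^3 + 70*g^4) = -d^4*g - d^3*g + 39*d^2*g^3 - 2*d^2 - 70*d*g^4 + 39*d*g^3 - 70*g^4 + 8*g^2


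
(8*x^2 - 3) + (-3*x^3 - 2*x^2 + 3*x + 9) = -3*x^3 + 6*x^2 + 3*x + 6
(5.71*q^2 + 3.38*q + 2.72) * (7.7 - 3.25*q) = -18.5575*q^3 + 32.982*q^2 + 17.186*q + 20.944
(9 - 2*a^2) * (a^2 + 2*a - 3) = -2*a^4 - 4*a^3 + 15*a^2 + 18*a - 27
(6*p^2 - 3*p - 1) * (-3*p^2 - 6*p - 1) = -18*p^4 - 27*p^3 + 15*p^2 + 9*p + 1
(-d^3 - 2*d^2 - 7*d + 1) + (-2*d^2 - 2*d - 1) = -d^3 - 4*d^2 - 9*d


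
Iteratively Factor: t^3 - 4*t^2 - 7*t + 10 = (t - 1)*(t^2 - 3*t - 10) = (t - 5)*(t - 1)*(t + 2)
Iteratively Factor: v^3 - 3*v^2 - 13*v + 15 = (v - 1)*(v^2 - 2*v - 15) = (v - 5)*(v - 1)*(v + 3)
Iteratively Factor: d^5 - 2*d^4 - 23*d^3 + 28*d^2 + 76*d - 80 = (d - 2)*(d^4 - 23*d^2 - 18*d + 40) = (d - 2)*(d + 2)*(d^3 - 2*d^2 - 19*d + 20) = (d - 2)*(d - 1)*(d + 2)*(d^2 - d - 20) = (d - 5)*(d - 2)*(d - 1)*(d + 2)*(d + 4)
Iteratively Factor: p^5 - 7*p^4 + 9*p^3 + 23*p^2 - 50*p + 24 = (p - 4)*(p^4 - 3*p^3 - 3*p^2 + 11*p - 6) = (p - 4)*(p + 2)*(p^3 - 5*p^2 + 7*p - 3) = (p - 4)*(p - 3)*(p + 2)*(p^2 - 2*p + 1) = (p - 4)*(p - 3)*(p - 1)*(p + 2)*(p - 1)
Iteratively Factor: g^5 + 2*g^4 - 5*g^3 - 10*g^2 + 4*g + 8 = (g + 2)*(g^4 - 5*g^2 + 4) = (g - 2)*(g + 2)*(g^3 + 2*g^2 - g - 2) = (g - 2)*(g + 1)*(g + 2)*(g^2 + g - 2) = (g - 2)*(g - 1)*(g + 1)*(g + 2)*(g + 2)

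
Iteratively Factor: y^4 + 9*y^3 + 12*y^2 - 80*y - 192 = (y + 4)*(y^3 + 5*y^2 - 8*y - 48) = (y + 4)^2*(y^2 + y - 12) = (y + 4)^3*(y - 3)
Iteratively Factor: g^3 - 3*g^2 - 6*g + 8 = (g + 2)*(g^2 - 5*g + 4) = (g - 4)*(g + 2)*(g - 1)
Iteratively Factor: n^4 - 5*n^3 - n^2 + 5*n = (n - 1)*(n^3 - 4*n^2 - 5*n) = (n - 5)*(n - 1)*(n^2 + n) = n*(n - 5)*(n - 1)*(n + 1)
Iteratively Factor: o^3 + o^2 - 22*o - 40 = (o + 2)*(o^2 - o - 20) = (o - 5)*(o + 2)*(o + 4)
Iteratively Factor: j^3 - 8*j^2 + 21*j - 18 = (j - 3)*(j^2 - 5*j + 6) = (j - 3)^2*(j - 2)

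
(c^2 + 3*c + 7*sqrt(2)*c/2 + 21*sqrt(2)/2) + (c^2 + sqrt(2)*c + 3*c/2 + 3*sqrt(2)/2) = 2*c^2 + 9*c/2 + 9*sqrt(2)*c/2 + 12*sqrt(2)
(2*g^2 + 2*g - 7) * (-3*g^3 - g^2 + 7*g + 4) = -6*g^5 - 8*g^4 + 33*g^3 + 29*g^2 - 41*g - 28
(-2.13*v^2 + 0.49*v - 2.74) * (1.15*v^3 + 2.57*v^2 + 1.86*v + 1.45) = -2.4495*v^5 - 4.9106*v^4 - 5.8535*v^3 - 9.2189*v^2 - 4.3859*v - 3.973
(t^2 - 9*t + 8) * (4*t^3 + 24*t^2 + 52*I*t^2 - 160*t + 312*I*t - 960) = 4*t^5 - 12*t^4 + 52*I*t^4 - 344*t^3 - 156*I*t^3 + 672*t^2 - 2392*I*t^2 + 7360*t + 2496*I*t - 7680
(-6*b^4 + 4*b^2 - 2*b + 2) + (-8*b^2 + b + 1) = -6*b^4 - 4*b^2 - b + 3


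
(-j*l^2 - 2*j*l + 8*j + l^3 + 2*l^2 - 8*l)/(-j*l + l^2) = l + 2 - 8/l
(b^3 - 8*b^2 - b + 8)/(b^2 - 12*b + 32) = (b^2 - 1)/(b - 4)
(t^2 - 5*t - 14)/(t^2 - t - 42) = (t + 2)/(t + 6)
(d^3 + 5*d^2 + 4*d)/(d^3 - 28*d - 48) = d*(d + 1)/(d^2 - 4*d - 12)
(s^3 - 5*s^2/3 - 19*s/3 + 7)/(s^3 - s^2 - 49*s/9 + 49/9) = 3*(s - 3)/(3*s - 7)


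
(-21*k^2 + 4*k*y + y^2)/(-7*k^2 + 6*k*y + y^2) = (-3*k + y)/(-k + y)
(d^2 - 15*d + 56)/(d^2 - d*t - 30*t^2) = (-d^2 + 15*d - 56)/(-d^2 + d*t + 30*t^2)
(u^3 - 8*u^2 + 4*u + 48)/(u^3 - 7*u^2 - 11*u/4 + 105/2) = 4*(u^2 - 2*u - 8)/(4*u^2 - 4*u - 35)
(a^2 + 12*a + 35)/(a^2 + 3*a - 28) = (a + 5)/(a - 4)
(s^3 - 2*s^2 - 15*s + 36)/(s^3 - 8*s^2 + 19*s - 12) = (s^2 + s - 12)/(s^2 - 5*s + 4)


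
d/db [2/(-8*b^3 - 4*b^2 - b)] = 2*(24*b^2 + 8*b + 1)/(b^2*(8*b^2 + 4*b + 1)^2)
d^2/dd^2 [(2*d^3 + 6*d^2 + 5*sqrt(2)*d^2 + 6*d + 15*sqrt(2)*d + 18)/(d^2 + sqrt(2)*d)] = 18*(sqrt(2)*d^3 + 6*d^2 + 6*sqrt(2)*d + 4)/(d^3*(d^3 + 3*sqrt(2)*d^2 + 6*d + 2*sqrt(2)))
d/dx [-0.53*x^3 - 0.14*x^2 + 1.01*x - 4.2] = -1.59*x^2 - 0.28*x + 1.01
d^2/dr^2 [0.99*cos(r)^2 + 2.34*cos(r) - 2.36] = 3.96*sin(r)^2 - 2.34*cos(r) - 1.98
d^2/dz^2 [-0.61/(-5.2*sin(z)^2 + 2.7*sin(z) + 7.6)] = (65.9776*sin(z)^4 - 25.6932*sin(z)^3 + 1.90929999999997*sin(z)^2 + 38.8692*sin(z) - 57.1082)/(-5.2*sin(z)^2 + 2.7*sin(z) + 7.6)^3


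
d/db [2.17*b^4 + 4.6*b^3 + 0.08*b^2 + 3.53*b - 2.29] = 8.68*b^3 + 13.8*b^2 + 0.16*b + 3.53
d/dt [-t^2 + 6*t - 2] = 6 - 2*t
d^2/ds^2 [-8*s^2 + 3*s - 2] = -16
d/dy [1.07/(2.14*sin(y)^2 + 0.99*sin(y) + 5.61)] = -(4.5796*sin(y) + 1.0593)*cos(y)/(2.14*sin(y)^2 + 0.99*sin(y) + 5.61)^2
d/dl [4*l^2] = 8*l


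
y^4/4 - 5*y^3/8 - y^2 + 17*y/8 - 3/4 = (y/4 + 1/2)*(y - 3)*(y - 1)*(y - 1/2)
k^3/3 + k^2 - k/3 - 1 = (k/3 + 1)*(k - 1)*(k + 1)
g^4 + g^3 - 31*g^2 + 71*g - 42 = (g - 3)*(g - 2)*(g - 1)*(g + 7)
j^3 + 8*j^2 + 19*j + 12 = (j + 1)*(j + 3)*(j + 4)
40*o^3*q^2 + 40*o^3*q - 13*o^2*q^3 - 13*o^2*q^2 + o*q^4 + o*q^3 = q*(-8*o + q)*(-5*o + q)*(o*q + o)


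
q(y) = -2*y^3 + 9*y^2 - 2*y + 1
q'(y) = -6*y^2 + 18*y - 2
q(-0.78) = 8.98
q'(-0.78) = -19.69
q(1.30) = 9.22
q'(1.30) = 11.26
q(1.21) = 8.21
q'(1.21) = 11.00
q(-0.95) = 12.74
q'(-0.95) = -24.52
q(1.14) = 7.45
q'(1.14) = 10.72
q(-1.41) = 27.32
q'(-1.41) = -39.31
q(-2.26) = 74.57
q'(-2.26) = -73.33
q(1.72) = 14.01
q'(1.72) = 11.21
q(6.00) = -119.00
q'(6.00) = -110.00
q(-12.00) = 4777.00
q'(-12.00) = -1082.00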